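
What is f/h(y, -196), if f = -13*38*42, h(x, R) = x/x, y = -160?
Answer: -20748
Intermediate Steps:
h(x, R) = 1
f = -20748 (f = -494*42 = -20748)
f/h(y, -196) = -20748/1 = -20748*1 = -20748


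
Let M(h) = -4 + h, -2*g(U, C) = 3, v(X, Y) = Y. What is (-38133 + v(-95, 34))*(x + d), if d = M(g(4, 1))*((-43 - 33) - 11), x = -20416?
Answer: 1519197625/2 ≈ 7.5960e+8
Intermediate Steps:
g(U, C) = -3/2 (g(U, C) = -½*3 = -3/2)
d = 957/2 (d = (-4 - 3/2)*((-43 - 33) - 11) = -11*(-76 - 11)/2 = -11/2*(-87) = 957/2 ≈ 478.50)
(-38133 + v(-95, 34))*(x + d) = (-38133 + 34)*(-20416 + 957/2) = -38099*(-39875/2) = 1519197625/2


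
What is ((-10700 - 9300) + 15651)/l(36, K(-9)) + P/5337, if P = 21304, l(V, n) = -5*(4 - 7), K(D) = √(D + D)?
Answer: -7630351/26685 ≈ -285.94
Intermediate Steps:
K(D) = √2*√D (K(D) = √(2*D) = √2*√D)
l(V, n) = 15 (l(V, n) = -5*(-3) = 15)
((-10700 - 9300) + 15651)/l(36, K(-9)) + P/5337 = ((-10700 - 9300) + 15651)/15 + 21304/5337 = (-20000 + 15651)*(1/15) + 21304*(1/5337) = -4349*1/15 + 21304/5337 = -4349/15 + 21304/5337 = -7630351/26685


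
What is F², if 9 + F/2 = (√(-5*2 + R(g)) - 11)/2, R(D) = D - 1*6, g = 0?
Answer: 825 - 232*I ≈ 825.0 - 232.0*I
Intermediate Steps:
R(D) = -6 + D (R(D) = D - 6 = -6 + D)
F = -29 + 4*I (F = -18 + 2*((√(-5*2 + (-6 + 0)) - 11)/2) = -18 + 2*((√(-10 - 6) - 11)*(½)) = -18 + 2*((√(-16) - 11)*(½)) = -18 + 2*((4*I - 11)*(½)) = -18 + 2*((-11 + 4*I)*(½)) = -18 + 2*(-11/2 + 2*I) = -18 + (-11 + 4*I) = -29 + 4*I ≈ -29.0 + 4.0*I)
F² = (-29 + 4*I)²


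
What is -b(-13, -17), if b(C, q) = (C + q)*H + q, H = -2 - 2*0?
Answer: -43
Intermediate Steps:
H = -2 (H = -2 + 0 = -2)
b(C, q) = -q - 2*C (b(C, q) = (C + q)*(-2) + q = (-2*C - 2*q) + q = -q - 2*C)
-b(-13, -17) = -(-1*(-17) - 2*(-13)) = -(17 + 26) = -1*43 = -43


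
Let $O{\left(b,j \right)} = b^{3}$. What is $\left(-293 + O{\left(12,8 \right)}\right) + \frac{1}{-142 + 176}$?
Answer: $\frac{48791}{34} \approx 1435.0$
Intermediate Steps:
$\left(-293 + O{\left(12,8 \right)}\right) + \frac{1}{-142 + 176} = \left(-293 + 12^{3}\right) + \frac{1}{-142 + 176} = \left(-293 + 1728\right) + \frac{1}{34} = 1435 + \frac{1}{34} = \frac{48791}{34}$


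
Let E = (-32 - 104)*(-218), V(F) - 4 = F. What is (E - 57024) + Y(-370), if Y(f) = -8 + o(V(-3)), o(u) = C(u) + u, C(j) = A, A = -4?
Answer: -27387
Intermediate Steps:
V(F) = 4 + F
E = 29648 (E = -136*(-218) = 29648)
C(j) = -4
o(u) = -4 + u
Y(f) = -11 (Y(f) = -8 + (-4 + (4 - 3)) = -8 + (-4 + 1) = -8 - 3 = -11)
(E - 57024) + Y(-370) = (29648 - 57024) - 11 = -27376 - 11 = -27387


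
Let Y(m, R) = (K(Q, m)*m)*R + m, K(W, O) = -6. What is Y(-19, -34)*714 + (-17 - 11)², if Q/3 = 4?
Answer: -2780246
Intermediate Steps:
Q = 12 (Q = 3*4 = 12)
Y(m, R) = m - 6*R*m (Y(m, R) = (-6*m)*R + m = -6*R*m + m = m - 6*R*m)
Y(-19, -34)*714 + (-17 - 11)² = -19*(1 - 6*(-34))*714 + (-17 - 11)² = -19*(1 + 204)*714 + (-28)² = -19*205*714 + 784 = -3895*714 + 784 = -2781030 + 784 = -2780246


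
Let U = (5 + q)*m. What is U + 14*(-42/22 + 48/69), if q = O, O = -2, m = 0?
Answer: -4298/253 ≈ -16.988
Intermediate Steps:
q = -2
U = 0 (U = (5 - 2)*0 = 3*0 = 0)
U + 14*(-42/22 + 48/69) = 0 + 14*(-42/22 + 48/69) = 0 + 14*(-42*1/22 + 48*(1/69)) = 0 + 14*(-21/11 + 16/23) = 0 + 14*(-307/253) = 0 - 4298/253 = -4298/253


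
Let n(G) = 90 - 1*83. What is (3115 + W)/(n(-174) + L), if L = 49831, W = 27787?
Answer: 15451/24919 ≈ 0.62005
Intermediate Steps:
n(G) = 7 (n(G) = 90 - 83 = 7)
(3115 + W)/(n(-174) + L) = (3115 + 27787)/(7 + 49831) = 30902/49838 = 30902*(1/49838) = 15451/24919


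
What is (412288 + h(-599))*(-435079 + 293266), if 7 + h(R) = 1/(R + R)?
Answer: -70043232790881/1198 ≈ -5.8467e+10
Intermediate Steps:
h(R) = -7 + 1/(2*R) (h(R) = -7 + 1/(R + R) = -7 + 1/(2*R))
(412288 + h(-599))*(-435079 + 293266) = (412288 + (-7 + (½)/(-599)))*(-435079 + 293266) = (412288 + (-7 + (½)*(-1/599)))*(-141813) = (412288 + (-7 - 1/1198))*(-141813) = (412288 - 8387/1198)*(-141813) = (493912637/1198)*(-141813) = -70043232790881/1198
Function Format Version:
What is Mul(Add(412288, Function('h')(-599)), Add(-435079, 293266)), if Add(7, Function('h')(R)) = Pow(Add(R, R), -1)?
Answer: Rational(-70043232790881, 1198) ≈ -5.8467e+10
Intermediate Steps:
Function('h')(R) = Add(-7, Mul(Rational(1, 2), Pow(R, -1))) (Function('h')(R) = Add(-7, Pow(Add(R, R), -1)) = Add(-7, Pow(Mul(2, R), -1)) = Add(-7, Mul(Rational(1, 2), Pow(R, -1))))
Mul(Add(412288, Function('h')(-599)), Add(-435079, 293266)) = Mul(Add(412288, Add(-7, Mul(Rational(1, 2), Pow(-599, -1)))), Add(-435079, 293266)) = Mul(Add(412288, Add(-7, Mul(Rational(1, 2), Rational(-1, 599)))), -141813) = Mul(Add(412288, Add(-7, Rational(-1, 1198))), -141813) = Mul(Add(412288, Rational(-8387, 1198)), -141813) = Mul(Rational(493912637, 1198), -141813) = Rational(-70043232790881, 1198)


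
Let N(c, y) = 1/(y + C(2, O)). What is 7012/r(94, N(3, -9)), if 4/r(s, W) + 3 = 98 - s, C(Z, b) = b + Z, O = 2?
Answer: 1753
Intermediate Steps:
C(Z, b) = Z + b
N(c, y) = 1/(4 + y) (N(c, y) = 1/(y + (2 + 2)) = 1/(y + 4) = 1/(4 + y))
r(s, W) = 4/(95 - s) (r(s, W) = 4/(-3 + (98 - s)) = 4/(95 - s))
7012/r(94, N(3, -9)) = 7012/((-4/(-95 + 94))) = 7012/((-4/(-1))) = 7012/((-4*(-1))) = 7012/4 = 7012*(¼) = 1753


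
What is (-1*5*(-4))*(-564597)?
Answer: -11291940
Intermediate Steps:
(-1*5*(-4))*(-564597) = -5*(-4)*(-564597) = 20*(-564597) = -11291940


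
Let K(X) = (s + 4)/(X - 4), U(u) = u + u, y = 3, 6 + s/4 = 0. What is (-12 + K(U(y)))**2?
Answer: 484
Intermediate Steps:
s = -24 (s = -24 + 4*0 = -24 + 0 = -24)
U(u) = 2*u
K(X) = -20/(-4 + X) (K(X) = (-24 + 4)/(X - 4) = -20/(-4 + X))
(-12 + K(U(y)))**2 = (-12 - 20/(-4 + 2*3))**2 = (-12 - 20/(-4 + 6))**2 = (-12 - 20/2)**2 = (-12 - 20*1/2)**2 = (-12 - 10)**2 = (-22)**2 = 484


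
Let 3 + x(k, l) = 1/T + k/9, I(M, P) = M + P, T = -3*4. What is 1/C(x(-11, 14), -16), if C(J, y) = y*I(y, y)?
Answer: 1/512 ≈ 0.0019531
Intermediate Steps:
T = -12
x(k, l) = -37/12 + k/9 (x(k, l) = -3 + (1/(-12) + k/9) = -3 + (1*(-1/12) + k*(⅑)) = -3 + (-1/12 + k/9) = -37/12 + k/9)
C(J, y) = 2*y² (C(J, y) = y*(y + y) = y*(2*y) = 2*y²)
1/C(x(-11, 14), -16) = 1/(2*(-16)²) = 1/(2*256) = 1/512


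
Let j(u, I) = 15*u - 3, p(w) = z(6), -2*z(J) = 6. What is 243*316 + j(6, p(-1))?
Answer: 76875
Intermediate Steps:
z(J) = -3 (z(J) = -½*6 = -3)
p(w) = -3
j(u, I) = -3 + 15*u
243*316 + j(6, p(-1)) = 243*316 + (-3 + 15*6) = 76788 + (-3 + 90) = 76788 + 87 = 76875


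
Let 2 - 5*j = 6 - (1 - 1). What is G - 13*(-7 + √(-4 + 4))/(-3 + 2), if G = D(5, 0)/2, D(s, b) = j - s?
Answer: -939/10 ≈ -93.900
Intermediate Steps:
j = -⅘ (j = ⅖ - (6 - (1 - 1))/5 = ⅖ - (6 - 1*0)/5 = ⅖ - (6 + 0)/5 = ⅖ - ⅕*6 = ⅖ - 6/5 = -⅘ ≈ -0.80000)
D(s, b) = -⅘ - s
G = -29/10 (G = (-⅘ - 1*5)/2 = (-⅘ - 5)*(½) = -29/5*½ = -29/10 ≈ -2.9000)
G - 13*(-7 + √(-4 + 4))/(-3 + 2) = -29/10 - 13*(-7 + √(-4 + 4))/(-3 + 2) = -29/10 - 13*(-7 + √0)/(-1) = -29/10 - 13*(-7 + 0)*(-1) = -29/10 - (-91)*(-1) = -29/10 - 13*7 = -29/10 - 91 = -939/10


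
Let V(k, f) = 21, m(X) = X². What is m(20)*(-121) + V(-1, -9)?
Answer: -48379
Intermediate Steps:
m(20)*(-121) + V(-1, -9) = 20²*(-121) + 21 = 400*(-121) + 21 = -48400 + 21 = -48379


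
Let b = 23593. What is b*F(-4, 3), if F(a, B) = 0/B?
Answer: 0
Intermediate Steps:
F(a, B) = 0
b*F(-4, 3) = 23593*0 = 0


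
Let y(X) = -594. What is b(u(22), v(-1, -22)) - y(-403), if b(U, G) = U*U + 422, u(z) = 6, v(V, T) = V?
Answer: 1052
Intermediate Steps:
b(U, G) = 422 + U**2 (b(U, G) = U**2 + 422 = 422 + U**2)
b(u(22), v(-1, -22)) - y(-403) = (422 + 6**2) - 1*(-594) = (422 + 36) + 594 = 458 + 594 = 1052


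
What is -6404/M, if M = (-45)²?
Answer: -6404/2025 ≈ -3.1625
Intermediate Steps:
M = 2025
-6404/M = -6404/2025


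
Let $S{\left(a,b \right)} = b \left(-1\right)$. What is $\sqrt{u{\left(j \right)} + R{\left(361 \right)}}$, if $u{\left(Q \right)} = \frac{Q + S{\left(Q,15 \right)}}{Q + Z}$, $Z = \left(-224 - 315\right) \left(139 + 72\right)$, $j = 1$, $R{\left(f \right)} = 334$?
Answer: $\frac{3 \sqrt{7499959998}}{14216} \approx 18.276$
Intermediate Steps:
$S{\left(a,b \right)} = - b$
$Z = -113729$ ($Z = \left(-539\right) 211 = -113729$)
$u{\left(Q \right)} = \frac{-15 + Q}{-113729 + Q}$ ($u{\left(Q \right)} = \frac{Q - 15}{Q - 113729} = \frac{Q - 15}{-113729 + Q} = \frac{-15 + Q}{-113729 + Q}$)
$\sqrt{u{\left(j \right)} + R{\left(361 \right)}} = \sqrt{\frac{-15 + 1}{-113729 + 1} + 334} = \sqrt{\frac{1}{-113728} \left(-14\right) + 334} = \sqrt{\left(- \frac{1}{113728}\right) \left(-14\right) + 334} = \sqrt{\frac{7}{56864} + 334} = \sqrt{\frac{18992583}{56864}} = \frac{3 \sqrt{7499959998}}{14216}$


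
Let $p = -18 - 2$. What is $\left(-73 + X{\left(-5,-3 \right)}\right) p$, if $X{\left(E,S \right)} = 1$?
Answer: $1440$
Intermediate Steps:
$p = -20$ ($p = -18 - 2 = -20$)
$\left(-73 + X{\left(-5,-3 \right)}\right) p = \left(-73 + 1\right) \left(-20\right) = \left(-72\right) \left(-20\right) = 1440$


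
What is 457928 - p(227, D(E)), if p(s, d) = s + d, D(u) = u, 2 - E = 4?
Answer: 457703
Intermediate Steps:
E = -2 (E = 2 - 1*4 = 2 - 4 = -2)
p(s, d) = d + s
457928 - p(227, D(E)) = 457928 - (-2 + 227) = 457928 - 1*225 = 457928 - 225 = 457703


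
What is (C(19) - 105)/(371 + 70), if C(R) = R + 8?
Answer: -26/147 ≈ -0.17687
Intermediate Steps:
C(R) = 8 + R
(C(19) - 105)/(371 + 70) = ((8 + 19) - 105)/(371 + 70) = (27 - 105)/441 = -78*1/441 = -26/147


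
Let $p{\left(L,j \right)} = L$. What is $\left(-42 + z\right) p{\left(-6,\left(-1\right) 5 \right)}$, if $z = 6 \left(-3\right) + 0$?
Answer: $360$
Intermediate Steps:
$z = -18$ ($z = -18 + 0 = -18$)
$\left(-42 + z\right) p{\left(-6,\left(-1\right) 5 \right)} = \left(-42 - 18\right) \left(-6\right) = \left(-60\right) \left(-6\right) = 360$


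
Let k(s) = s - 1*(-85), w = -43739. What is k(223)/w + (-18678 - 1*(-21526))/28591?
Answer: 115762644/1250541749 ≈ 0.092570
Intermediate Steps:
k(s) = 85 + s (k(s) = s + 85 = 85 + s)
k(223)/w + (-18678 - 1*(-21526))/28591 = (85 + 223)/(-43739) + (-18678 - 1*(-21526))/28591 = 308*(-1/43739) + (-18678 + 21526)*(1/28591) = -308/43739 + 2848*(1/28591) = -308/43739 + 2848/28591 = 115762644/1250541749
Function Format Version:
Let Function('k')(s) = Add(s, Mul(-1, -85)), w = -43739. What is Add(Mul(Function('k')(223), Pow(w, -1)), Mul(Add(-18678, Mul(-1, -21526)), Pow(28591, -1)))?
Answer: Rational(115762644, 1250541749) ≈ 0.092570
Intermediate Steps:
Function('k')(s) = Add(85, s) (Function('k')(s) = Add(s, 85) = Add(85, s))
Add(Mul(Function('k')(223), Pow(w, -1)), Mul(Add(-18678, Mul(-1, -21526)), Pow(28591, -1))) = Add(Mul(Add(85, 223), Pow(-43739, -1)), Mul(Add(-18678, Mul(-1, -21526)), Pow(28591, -1))) = Add(Mul(308, Rational(-1, 43739)), Mul(Add(-18678, 21526), Rational(1, 28591))) = Add(Rational(-308, 43739), Mul(2848, Rational(1, 28591))) = Add(Rational(-308, 43739), Rational(2848, 28591)) = Rational(115762644, 1250541749)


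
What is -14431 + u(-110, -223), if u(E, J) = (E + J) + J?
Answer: -14987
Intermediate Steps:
u(E, J) = E + 2*J
-14431 + u(-110, -223) = -14431 + (-110 + 2*(-223)) = -14431 + (-110 - 446) = -14431 - 556 = -14987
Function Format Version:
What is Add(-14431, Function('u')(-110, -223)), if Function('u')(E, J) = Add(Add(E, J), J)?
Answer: -14987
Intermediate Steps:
Function('u')(E, J) = Add(E, Mul(2, J))
Add(-14431, Function('u')(-110, -223)) = Add(-14431, Add(-110, Mul(2, -223))) = Add(-14431, Add(-110, -446)) = Add(-14431, -556) = -14987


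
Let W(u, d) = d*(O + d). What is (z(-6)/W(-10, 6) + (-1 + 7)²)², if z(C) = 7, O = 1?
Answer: 47089/36 ≈ 1308.0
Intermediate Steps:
W(u, d) = d*(1 + d)
(z(-6)/W(-10, 6) + (-1 + 7)²)² = (7/((6*(1 + 6))) + (-1 + 7)²)² = (7/((6*7)) + 6²)² = (7/42 + 36)² = (7*(1/42) + 36)² = (⅙ + 36)² = (217/6)² = 47089/36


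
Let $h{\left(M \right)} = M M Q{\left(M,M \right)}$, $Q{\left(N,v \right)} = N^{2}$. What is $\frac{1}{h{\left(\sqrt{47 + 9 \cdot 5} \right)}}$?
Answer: $\frac{1}{8464} \approx 0.00011815$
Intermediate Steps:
$h{\left(M \right)} = M^{4}$ ($h{\left(M \right)} = M M M^{2} = M^{2} M^{2} = M^{4}$)
$\frac{1}{h{\left(\sqrt{47 + 9 \cdot 5} \right)}} = \frac{1}{\left(\sqrt{47 + 9 \cdot 5}\right)^{4}} = \frac{1}{\left(\sqrt{47 + 45}\right)^{4}} = \frac{1}{\left(\sqrt{92}\right)^{4}} = \frac{1}{\left(2 \sqrt{23}\right)^{4}} = \frac{1}{8464}$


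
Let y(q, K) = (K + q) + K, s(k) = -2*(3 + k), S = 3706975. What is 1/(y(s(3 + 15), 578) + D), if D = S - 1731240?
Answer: 1/1976849 ≈ 5.0586e-7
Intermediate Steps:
s(k) = -6 - 2*k
D = 1975735 (D = 3706975 - 1731240 = 1975735)
y(q, K) = q + 2*K
1/(y(s(3 + 15), 578) + D) = 1/(((-6 - 2*(3 + 15)) + 2*578) + 1975735) = 1/(((-6 - 2*18) + 1156) + 1975735) = 1/(((-6 - 36) + 1156) + 1975735) = 1/((-42 + 1156) + 1975735) = 1/(1114 + 1975735) = 1/1976849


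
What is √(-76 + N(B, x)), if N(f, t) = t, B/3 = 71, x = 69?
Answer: I*√7 ≈ 2.6458*I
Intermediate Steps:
B = 213 (B = 3*71 = 213)
√(-76 + N(B, x)) = √(-76 + 69) = √(-7) = I*√7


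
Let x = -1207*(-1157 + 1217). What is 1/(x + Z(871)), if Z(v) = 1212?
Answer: -1/71208 ≈ -1.4043e-5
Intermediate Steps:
x = -72420 (x = -1207*60 = -72420)
1/(x + Z(871)) = 1/(-72420 + 1212) = 1/(-71208) = -1/71208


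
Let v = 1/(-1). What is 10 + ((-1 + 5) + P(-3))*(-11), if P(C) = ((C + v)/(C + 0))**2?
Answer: -482/9 ≈ -53.556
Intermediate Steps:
v = -1 (v = 1*(-1) = -1)
P(C) = (-1 + C)**2/C**2 (P(C) = ((C - 1)/(C + 0))**2 = ((-1 + C)/C)**2 = (-1 + C)**2/C**2)
10 + ((-1 + 5) + P(-3))*(-11) = 10 + ((-1 + 5) + (-1 - 3)**2/(-3)**2)*(-11) = 10 + (4 + (1/9)*(-4)**2)*(-11) = 10 + (4 + (1/9)*16)*(-11) = 10 + (4 + 16/9)*(-11) = 10 + (52/9)*(-11) = 10 - 572/9 = -482/9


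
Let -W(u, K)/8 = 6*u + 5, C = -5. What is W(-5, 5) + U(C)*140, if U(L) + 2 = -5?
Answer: -780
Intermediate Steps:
U(L) = -7 (U(L) = -2 - 5 = -7)
W(u, K) = -40 - 48*u (W(u, K) = -8*(6*u + 5) = -8*(5 + 6*u) = -40 - 48*u)
W(-5, 5) + U(C)*140 = (-40 - 48*(-5)) - 7*140 = (-40 + 240) - 980 = 200 - 980 = -780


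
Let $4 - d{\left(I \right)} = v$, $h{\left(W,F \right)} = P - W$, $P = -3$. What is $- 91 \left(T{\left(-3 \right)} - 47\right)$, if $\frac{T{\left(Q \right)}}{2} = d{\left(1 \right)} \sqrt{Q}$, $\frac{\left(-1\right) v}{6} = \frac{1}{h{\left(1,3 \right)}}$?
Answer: $4277 - 455 i \sqrt{3} \approx 4277.0 - 788.08 i$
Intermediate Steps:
$h{\left(W,F \right)} = -3 - W$
$v = \frac{3}{2}$ ($v = - \frac{6}{-3 - 1} = - \frac{6}{-4} = \left(-6\right) \left(- \frac{1}{4}\right) = \frac{3}{2} \approx 1.5$)
$d{\left(I \right)} = \frac{5}{2}$ ($d{\left(I \right)} = 4 - \frac{3}{2} = \frac{5}{2}$)
$T{\left(Q \right)} = 5 \sqrt{Q}$ ($T{\left(Q \right)} = 2 \frac{5 \sqrt{Q}}{2} = 5 \sqrt{Q}$)
$- 91 \left(T{\left(-3 \right)} - 47\right) = - 91 \left(5 \sqrt{-3} - 47\right) = - 91 \left(5 i \sqrt{3} - 47\right) = - 91 \left(-47 + 5 i \sqrt{3}\right) = 4277 - 455 i \sqrt{3}$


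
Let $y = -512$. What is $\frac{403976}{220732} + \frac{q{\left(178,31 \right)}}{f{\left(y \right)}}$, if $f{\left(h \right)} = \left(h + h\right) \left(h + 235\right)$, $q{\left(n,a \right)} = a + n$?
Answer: $\frac{28658279359}{15652547584} \approx 1.8309$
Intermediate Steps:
$f{\left(h \right)} = 2 h \left(235 + h\right)$
$\frac{403976}{220732} + \frac{q{\left(178,31 \right)}}{f{\left(y \right)}} = \frac{403976}{220732} + \frac{31 + 178}{2 \left(-512\right) \left(235 - 512\right)} = 403976 \cdot \frac{1}{220732} + \frac{209}{2 \left(-512\right) \left(-277\right)} = \frac{100994}{55183} + \frac{209}{283648} = \frac{28658279359}{15652547584}$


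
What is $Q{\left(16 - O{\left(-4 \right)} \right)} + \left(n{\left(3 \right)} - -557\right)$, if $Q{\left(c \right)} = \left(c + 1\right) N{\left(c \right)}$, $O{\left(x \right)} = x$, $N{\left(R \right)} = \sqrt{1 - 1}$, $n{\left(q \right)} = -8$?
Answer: $549$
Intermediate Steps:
$N{\left(R \right)} = 0$ ($N{\left(R \right)} = \sqrt{0} = 0$)
$Q{\left(c \right)} = 0$ ($Q{\left(c \right)} = \left(c + 1\right) 0 = \left(1 + c\right) 0 = 0$)
$Q{\left(16 - O{\left(-4 \right)} \right)} + \left(n{\left(3 \right)} - -557\right) = 0 - -549 = 0 + \left(-8 + 557\right) = 0 + 549 = 549$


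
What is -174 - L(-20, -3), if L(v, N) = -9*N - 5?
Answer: -196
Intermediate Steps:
L(v, N) = -5 - 9*N
-174 - L(-20, -3) = -174 - (-5 - 9*(-3)) = -174 - (-5 + 27) = -174 - 1*22 = -174 - 22 = -196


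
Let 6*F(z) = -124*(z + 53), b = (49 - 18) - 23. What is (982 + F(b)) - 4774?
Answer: -15158/3 ≈ -5052.7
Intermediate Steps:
b = 8 (b = 31 - 23 = 8)
F(z) = -3286/3 - 62*z/3 (F(z) = (-124*(z + 53))/6 = (-124*(53 + z))/6 = (-6572 - 124*z)/6 = -3286/3 - 62*z/3)
(982 + F(b)) - 4774 = (982 + (-3286/3 - 62/3*8)) - 4774 = (982 + (-3286/3 - 496/3)) - 4774 = (982 - 3782/3) - 4774 = -836/3 - 4774 = -15158/3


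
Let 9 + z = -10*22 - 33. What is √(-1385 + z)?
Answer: 3*I*√183 ≈ 40.583*I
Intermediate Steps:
z = -262 (z = -9 + (-10*22 - 33) = -9 + (-220 - 33) = -9 - 253 = -262)
√(-1385 + z) = √(-1385 - 262) = √(-1647) = 3*I*√183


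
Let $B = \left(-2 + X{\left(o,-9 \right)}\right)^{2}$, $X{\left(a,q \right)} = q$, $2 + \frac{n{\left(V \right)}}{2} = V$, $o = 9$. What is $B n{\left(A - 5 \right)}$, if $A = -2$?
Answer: $-2178$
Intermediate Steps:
$n{\left(V \right)} = -4 + 2 V$
$B = 121$ ($B = \left(-2 - 9\right)^{2} = \left(-11\right)^{2} = 121$)
$B n{\left(A - 5 \right)} = 121 \left(-4 + 2 \left(-2 - 5\right)\right) = 121 \left(-4 + 2 \left(-7\right)\right) = 121 \left(-4 - 14\right) = 121 \left(-18\right) = -2178$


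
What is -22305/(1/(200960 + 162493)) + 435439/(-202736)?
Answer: -1643544090670879/202736 ≈ -8.1068e+9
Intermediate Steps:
-22305/(1/(200960 + 162493)) + 435439/(-202736) = -22305/(1/363453) + 435439*(-1/202736) = -22305/1/363453 - 435439/202736 = -22305*363453 - 435439/202736 = -8106819165 - 435439/202736 = -1643544090670879/202736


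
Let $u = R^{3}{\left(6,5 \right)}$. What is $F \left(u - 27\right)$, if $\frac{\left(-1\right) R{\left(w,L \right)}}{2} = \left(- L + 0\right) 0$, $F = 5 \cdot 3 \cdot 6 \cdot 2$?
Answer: $-4860$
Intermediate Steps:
$F = 180$ ($F = 15 \cdot 6 \cdot 2 = 90 \cdot 2 = 180$)
$R{\left(w,L \right)} = 0$ ($R{\left(w,L \right)} = - 2 \left(- L + 0\right) 0 = - 2 - L 0 = \left(-2\right) 0 = 0$)
$u = 0$ ($u = 0^{3} = 0$)
$F \left(u - 27\right) = 180 \left(0 - 27\right) = 180 \left(-27\right) = -4860$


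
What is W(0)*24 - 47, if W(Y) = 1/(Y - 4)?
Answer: -53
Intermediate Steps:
W(Y) = 1/(-4 + Y)
W(0)*24 - 47 = 24/(-4 + 0) - 47 = 24/(-4) - 47 = -¼*24 - 47 = -6 - 47 = -53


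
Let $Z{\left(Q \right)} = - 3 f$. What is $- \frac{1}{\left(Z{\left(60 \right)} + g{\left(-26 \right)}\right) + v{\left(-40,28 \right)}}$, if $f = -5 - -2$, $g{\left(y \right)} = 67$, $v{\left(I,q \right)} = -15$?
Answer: $- \frac{1}{61} \approx -0.016393$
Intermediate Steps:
$f = -3$ ($f = -5 + 2 = -3$)
$Z{\left(Q \right)} = 9$ ($Z{\left(Q \right)} = \left(-3\right) \left(-3\right) = 9$)
$- \frac{1}{\left(Z{\left(60 \right)} + g{\left(-26 \right)}\right) + v{\left(-40,28 \right)}} = - \frac{1}{\left(9 + 67\right) - 15} = - \frac{1}{76 - 15} = - \frac{1}{61}$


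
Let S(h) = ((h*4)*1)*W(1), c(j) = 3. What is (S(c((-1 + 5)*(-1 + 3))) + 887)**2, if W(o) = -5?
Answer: 683929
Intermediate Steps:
S(h) = -20*h (S(h) = ((h*4)*1)*(-5) = ((4*h)*1)*(-5) = (4*h)*(-5) = -20*h)
(S(c((-1 + 5)*(-1 + 3))) + 887)**2 = (-20*3 + 887)**2 = (-60 + 887)**2 = 827**2 = 683929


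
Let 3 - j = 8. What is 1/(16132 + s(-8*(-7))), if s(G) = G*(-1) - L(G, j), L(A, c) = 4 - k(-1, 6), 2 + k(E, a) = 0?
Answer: 1/16070 ≈ 6.2228e-5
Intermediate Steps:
j = -5 (j = 3 - 1*8 = 3 - 8 = -5)
k(E, a) = -2 (k(E, a) = -2 + 0 = -2)
L(A, c) = 6 (L(A, c) = 4 - 1*(-2) = 4 + 2 = 6)
s(G) = -6 - G (s(G) = G*(-1) - 1*6 = -G - 6 = -6 - G)
1/(16132 + s(-8*(-7))) = 1/(16132 + (-6 - (-8)*(-7))) = 1/(16132 + (-6 - 1*56)) = 1/(16132 + (-6 - 56)) = 1/(16132 - 62) = 1/16070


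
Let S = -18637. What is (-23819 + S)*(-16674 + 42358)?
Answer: -1090439904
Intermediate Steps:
(-23819 + S)*(-16674 + 42358) = (-23819 - 18637)*(-16674 + 42358) = -42456*25684 = -1090439904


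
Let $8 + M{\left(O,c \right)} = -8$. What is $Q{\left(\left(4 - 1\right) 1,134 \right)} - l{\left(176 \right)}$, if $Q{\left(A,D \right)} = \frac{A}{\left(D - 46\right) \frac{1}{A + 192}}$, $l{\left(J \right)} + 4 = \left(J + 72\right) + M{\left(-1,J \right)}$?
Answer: $- \frac{19479}{88} \approx -221.35$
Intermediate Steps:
$M{\left(O,c \right)} = -16$ ($M{\left(O,c \right)} = -8 - 8 = -16$)
$l{\left(J \right)} = 52 + J$ ($l{\left(J \right)} = -4 + \left(\left(J + 72\right) - 16\right) = -4 + \left(\left(72 + J\right) - 16\right) = -4 + \left(56 + J\right) = 52 + J$)
$Q{\left(A,D \right)} = \frac{A \left(192 + A\right)}{-46 + D}$ ($Q{\left(A,D \right)} = \frac{A}{\left(-46 + D\right) \frac{1}{192 + A}} = \frac{A}{\frac{1}{192 + A} \left(-46 + D\right)} = A \frac{192 + A}{-46 + D} = \frac{A \left(192 + A\right)}{-46 + D}$)
$Q{\left(\left(4 - 1\right) 1,134 \right)} - l{\left(176 \right)} = \frac{\left(4 - 1\right) 1 \left(192 + \left(4 - 1\right) 1\right)}{-46 + 134} - \left(52 + 176\right) = \frac{3 \cdot 1 \left(192 + 3 \cdot 1\right)}{88} - 228 = 3 \cdot \frac{1}{88} \left(192 + 3\right) - 228 = 3 \cdot \frac{1}{88} \cdot 195 - 228 = \frac{585}{88} - 228 = - \frac{19479}{88}$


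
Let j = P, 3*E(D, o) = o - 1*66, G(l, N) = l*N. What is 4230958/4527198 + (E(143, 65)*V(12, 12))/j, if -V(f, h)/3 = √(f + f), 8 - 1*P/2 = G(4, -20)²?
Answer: 2115479/2263599 - √6/6392 ≈ 0.93418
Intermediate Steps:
G(l, N) = N*l
P = -12784 (P = 16 - 2*(-20*4)² = 16 - 2*(-80)² = 16 - 2*6400 = 16 - 12800 = -12784)
E(D, o) = -22 + o/3 (E(D, o) = (o - 1*66)/3 = (o - 66)/3 = (-66 + o)/3 = -22 + o/3)
V(f, h) = -3*√2*√f (V(f, h) = -3*√(f + f) = -3*√2*√f)
j = -12784
4230958/4527198 + (E(143, 65)*V(12, 12))/j = 4230958/4527198 + ((-22 + (⅓)*65)*(-3*√2*√12))/(-12784) = 4230958*(1/4527198) + ((-22 + 65/3)*(-3*√2*2*√3))*(-1/12784) = 2115479/2263599 - (-2)*√6*(-1/12784) = 2115479/2263599 + (2*√6)*(-1/12784) = 2115479/2263599 - √6/6392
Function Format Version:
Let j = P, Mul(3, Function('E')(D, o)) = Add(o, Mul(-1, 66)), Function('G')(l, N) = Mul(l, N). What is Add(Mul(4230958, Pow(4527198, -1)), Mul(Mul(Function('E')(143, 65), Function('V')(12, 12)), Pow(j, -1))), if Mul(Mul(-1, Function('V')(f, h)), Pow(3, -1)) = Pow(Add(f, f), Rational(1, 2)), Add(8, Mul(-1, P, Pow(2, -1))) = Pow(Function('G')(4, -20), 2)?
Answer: Add(Rational(2115479, 2263599), Mul(Rational(-1, 6392), Pow(6, Rational(1, 2)))) ≈ 0.93418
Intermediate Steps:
Function('G')(l, N) = Mul(N, l)
P = -12784 (P = Add(16, Mul(-2, Pow(Mul(-20, 4), 2))) = Add(16, Mul(-2, Pow(-80, 2))) = Add(16, Mul(-2, 6400)) = Add(16, -12800) = -12784)
Function('E')(D, o) = Add(-22, Mul(Rational(1, 3), o)) (Function('E')(D, o) = Mul(Rational(1, 3), Add(o, Mul(-1, 66))) = Mul(Rational(1, 3), Add(o, -66)) = Mul(Rational(1, 3), Add(-66, o)) = Add(-22, Mul(Rational(1, 3), o)))
Function('V')(f, h) = Mul(-3, Pow(2, Rational(1, 2)), Pow(f, Rational(1, 2))) (Function('V')(f, h) = Mul(-3, Pow(Add(f, f), Rational(1, 2))) = Mul(-3, Pow(Mul(2, f), Rational(1, 2))) = Mul(-3, Mul(Pow(2, Rational(1, 2)), Pow(f, Rational(1, 2)))) = Mul(-3, Pow(2, Rational(1, 2)), Pow(f, Rational(1, 2))))
j = -12784
Add(Mul(4230958, Pow(4527198, -1)), Mul(Mul(Function('E')(143, 65), Function('V')(12, 12)), Pow(j, -1))) = Add(Mul(4230958, Pow(4527198, -1)), Mul(Mul(Add(-22, Mul(Rational(1, 3), 65)), Mul(-3, Pow(2, Rational(1, 2)), Pow(12, Rational(1, 2)))), Pow(-12784, -1))) = Add(Mul(4230958, Rational(1, 4527198)), Mul(Mul(Add(-22, Rational(65, 3)), Mul(-3, Pow(2, Rational(1, 2)), Mul(2, Pow(3, Rational(1, 2))))), Rational(-1, 12784))) = Add(Rational(2115479, 2263599), Mul(Mul(Rational(-1, 3), Mul(-6, Pow(6, Rational(1, 2)))), Rational(-1, 12784))) = Add(Rational(2115479, 2263599), Mul(Mul(2, Pow(6, Rational(1, 2))), Rational(-1, 12784))) = Add(Rational(2115479, 2263599), Mul(Rational(-1, 6392), Pow(6, Rational(1, 2))))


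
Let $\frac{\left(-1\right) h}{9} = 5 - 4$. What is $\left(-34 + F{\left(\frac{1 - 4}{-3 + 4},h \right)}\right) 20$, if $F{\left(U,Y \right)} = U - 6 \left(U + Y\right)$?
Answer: $700$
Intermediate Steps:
$h = -9$ ($h = - 9 \left(5 - 4\right) = \left(-9\right) 1 = -9$)
$F{\left(U,Y \right)} = - 6 Y - 5 U$ ($F{\left(U,Y \right)} = U - \left(6 U + 6 Y\right) = - 6 Y - 5 U$)
$\left(-34 + F{\left(\frac{1 - 4}{-3 + 4},h \right)}\right) 20 = \left(-34 - \left(-54 + 5 \frac{1 - 4}{-3 + 4}\right)\right) 20 = \left(-34 + \left(54 - 5 \left(- \frac{3}{1}\right)\right)\right) 20 = \left(-34 + \left(54 - 5 \left(\left(-3\right) 1\right)\right)\right) 20 = \left(-34 + \left(54 - -15\right)\right) 20 = \left(-34 + \left(54 + 15\right)\right) 20 = \left(-34 + 69\right) 20 = 35 \cdot 20 = 700$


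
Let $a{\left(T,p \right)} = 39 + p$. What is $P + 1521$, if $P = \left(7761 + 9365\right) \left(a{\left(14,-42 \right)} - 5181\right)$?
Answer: $-88779663$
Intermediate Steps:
$P = -88781184$ ($P = \left(7761 + 9365\right) \left(\left(39 - 42\right) - 5181\right) = 17126 \left(-3 - 5181\right) = 17126 \left(-5184\right) = -88781184$)
$P + 1521 = -88781184 + 1521 = -88779663$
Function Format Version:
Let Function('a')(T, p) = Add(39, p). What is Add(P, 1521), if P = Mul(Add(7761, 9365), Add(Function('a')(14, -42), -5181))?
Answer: -88779663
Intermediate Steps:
P = -88781184 (P = Mul(Add(7761, 9365), Add(Add(39, -42), -5181)) = Mul(17126, Add(-3, -5181)) = Mul(17126, -5184) = -88781184)
Add(P, 1521) = Add(-88781184, 1521) = -88779663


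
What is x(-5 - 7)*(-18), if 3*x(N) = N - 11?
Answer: 138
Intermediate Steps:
x(N) = -11/3 + N/3 (x(N) = (N - 11)/3 = (-11 + N)/3 = -11/3 + N/3)
x(-5 - 7)*(-18) = (-11/3 + (-5 - 7)/3)*(-18) = (-11/3 + (⅓)*(-12))*(-18) = (-11/3 - 4)*(-18) = -23/3*(-18) = 138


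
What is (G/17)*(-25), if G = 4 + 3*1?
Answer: -175/17 ≈ -10.294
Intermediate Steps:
G = 7 (G = 4 + 3 = 7)
(G/17)*(-25) = (7/17)*(-25) = -175/17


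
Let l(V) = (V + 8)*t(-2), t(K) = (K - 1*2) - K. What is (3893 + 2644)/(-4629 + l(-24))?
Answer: -6537/4597 ≈ -1.4220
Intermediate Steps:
t(K) = -2 (t(K) = (K - 2) - K = (-2 + K) - K = -2)
l(V) = -16 - 2*V (l(V) = (V + 8)*(-2) = (8 + V)*(-2) = -16 - 2*V)
(3893 + 2644)/(-4629 + l(-24)) = (3893 + 2644)/(-4629 + (-16 - 2*(-24))) = 6537/(-4629 + (-16 + 48)) = 6537/(-4629 + 32) = 6537/(-4597) = 6537*(-1/4597) = -6537/4597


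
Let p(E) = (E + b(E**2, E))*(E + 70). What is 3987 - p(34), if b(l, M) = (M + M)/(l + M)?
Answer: 15577/35 ≈ 445.06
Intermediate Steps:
b(l, M) = 2*M/(M + l) (b(l, M) = (2*M)/(M + l) = 2*M/(M + l))
p(E) = (70 + E)*(E + 2*E/(E + E**2)) (p(E) = (E + 2*E/(E + E**2))*(E + 70) = (E + 2*E/(E + E**2))*(70 + E) = (70 + E)*(E + 2*E/(E + E**2)))
3987 - p(34) = 3987 - (140 + 2*34 + 34*(1 + 34)*(70 + 34))/(1 + 34) = 3987 - (140 + 68 + 34*35*104)/35 = 3987 - (140 + 68 + 123760)/35 = 3987 - 123968/35 = 15577/35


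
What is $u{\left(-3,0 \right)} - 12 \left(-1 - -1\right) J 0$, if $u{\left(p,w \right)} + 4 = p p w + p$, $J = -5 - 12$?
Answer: $-7$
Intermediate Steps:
$J = -17$ ($J = -5 - 12 = -17$)
$u{\left(p,w \right)} = -4 + p + w p^{2}$ ($u{\left(p,w \right)} = -4 + \left(p p w + p\right) = -4 + \left(p^{2} w + p\right) = -4 + \left(w p^{2} + p\right) = -4 + \left(p + w p^{2}\right) = -4 + p + w p^{2}$)
$u{\left(-3,0 \right)} - 12 \left(-1 - -1\right) J 0 = \left(-4 - 3 + 0 \left(-3\right)^{2}\right) - 12 \left(-1 - -1\right) \left(-17\right) 0 = \left(-4 - 3 + 0 \cdot 9\right) - 12 \left(-1 + 1\right) \left(-17\right) 0 = \left(-4 - 3 + 0\right) - 12 \cdot 0 \left(-17\right) 0 = -7 - 12 \cdot 0 \cdot 0 = -7 - 0 = -7 + 0 = -7$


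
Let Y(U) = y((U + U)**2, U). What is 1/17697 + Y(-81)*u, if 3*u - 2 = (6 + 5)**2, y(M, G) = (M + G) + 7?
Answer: 18988350091/17697 ≈ 1.0730e+6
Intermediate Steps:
y(M, G) = 7 + G + M (y(M, G) = (G + M) + 7 = 7 + G + M)
u = 41 (u = 2/3 + (6 + 5)**2/3 = 2/3 + (1/3)*11**2 = 2/3 + (1/3)*121 = 2/3 + 121/3 = 41)
Y(U) = 7 + U + 4*U**2 (Y(U) = 7 + U + (U + U)**2 = 7 + U + (2*U)**2 = 7 + U + 4*U**2)
1/17697 + Y(-81)*u = 1/17697 + (7 - 81 + 4*(-81)**2)*41 = 1/17697 + (7 - 81 + 4*6561)*41 = 1/17697 + (7 - 81 + 26244)*41 = 1/17697 + 26170*41 = 1/17697 + 1072970 = 18988350091/17697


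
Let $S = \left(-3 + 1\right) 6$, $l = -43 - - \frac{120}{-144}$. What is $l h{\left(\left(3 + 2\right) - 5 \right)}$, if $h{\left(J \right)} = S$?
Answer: $526$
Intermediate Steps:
$l = - \frac{263}{6}$ ($l = -43 - \left(-120\right) \left(- \frac{1}{144}\right) = -43 - \frac{5}{6} = - \frac{263}{6} \approx -43.833$)
$S = -12$ ($S = \left(-2\right) 6 = -12$)
$h{\left(J \right)} = -12$
$l h{\left(\left(3 + 2\right) - 5 \right)} = \left(- \frac{263}{6}\right) \left(-12\right) = 526$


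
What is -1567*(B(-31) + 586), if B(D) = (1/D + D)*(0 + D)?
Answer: -2425716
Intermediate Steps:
B(D) = D*(D + 1/D) (B(D) = (D + 1/D)*D = D*(D + 1/D))
-1567*(B(-31) + 586) = -1567*((1 + (-31)²) + 586) = -1567*((1 + 961) + 586) = -1567*(962 + 586) = -1567*1548 = -2425716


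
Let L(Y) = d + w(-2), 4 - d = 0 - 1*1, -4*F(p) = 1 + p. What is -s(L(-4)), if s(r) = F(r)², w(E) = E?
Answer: -1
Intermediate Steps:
F(p) = -¼ - p/4 (F(p) = -(1 + p)/4 = -¼ - p/4)
d = 5 (d = 4 - (0 - 1*1) = 4 - (0 - 1) = 4 - 1*(-1) = 4 + 1 = 5)
L(Y) = 3 (L(Y) = 5 - 2 = 3)
s(r) = (-¼ - r/4)²
-s(L(-4)) = -(1 + 3)²/16 = -4²/16 = -16/16 = -1*1 = -1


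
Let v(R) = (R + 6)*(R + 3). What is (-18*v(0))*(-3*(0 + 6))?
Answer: 5832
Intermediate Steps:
v(R) = (3 + R)*(6 + R) (v(R) = (6 + R)*(3 + R) = (3 + R)*(6 + R))
(-18*v(0))*(-3*(0 + 6)) = (-18*(18 + 0² + 9*0))*(-3*(0 + 6)) = (-18*(18 + 0 + 0))*(-3*6) = -18*18*(-18) = -324*(-18) = 5832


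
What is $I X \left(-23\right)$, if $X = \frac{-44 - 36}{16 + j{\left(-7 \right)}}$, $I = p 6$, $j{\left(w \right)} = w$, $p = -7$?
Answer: $- \frac{25760}{3} \approx -8586.7$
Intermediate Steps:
$I = -42$ ($I = \left(-7\right) 6 = -42$)
$X = - \frac{80}{9}$ ($X = \frac{-44 - 36}{16 - 7} = - \frac{80}{9} \approx -8.8889$)
$I X \left(-23\right) = \left(-42\right) \left(- \frac{80}{9}\right) \left(-23\right) = \frac{1120}{3} \left(-23\right) = - \frac{25760}{3}$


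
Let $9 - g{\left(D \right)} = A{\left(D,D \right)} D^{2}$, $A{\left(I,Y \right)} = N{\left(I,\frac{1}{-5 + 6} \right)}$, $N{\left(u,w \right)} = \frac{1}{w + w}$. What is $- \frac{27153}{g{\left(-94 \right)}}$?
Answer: $\frac{27153}{4409} \approx 6.1585$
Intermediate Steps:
$N{\left(u,w \right)} = \frac{1}{2 w}$
$A{\left(I,Y \right)} = \frac{1}{2}$ ($A{\left(I,Y \right)} = \frac{1}{2 \frac{1}{-5 + 6}} = \frac{1}{2 \cdot 1^{-1}} = \frac{1}{2 \cdot 1} = \frac{1}{2} \cdot 1 = \frac{1}{2}$)
$g{\left(D \right)} = 9 - \frac{D^{2}}{2}$
$- \frac{27153}{g{\left(-94 \right)}} = - \frac{27153}{9 - \frac{\left(-94\right)^{2}}{2}} = - \frac{27153}{9 - 4418} = - \frac{27153}{-4409} = \left(-27153\right) \left(- \frac{1}{4409}\right) = \frac{27153}{4409}$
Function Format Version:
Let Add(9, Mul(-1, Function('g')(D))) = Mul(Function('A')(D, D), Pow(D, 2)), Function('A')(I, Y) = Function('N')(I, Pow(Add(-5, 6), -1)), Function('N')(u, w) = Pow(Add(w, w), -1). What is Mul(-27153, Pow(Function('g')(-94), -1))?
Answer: Rational(27153, 4409) ≈ 6.1585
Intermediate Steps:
Function('N')(u, w) = Mul(Rational(1, 2), Pow(w, -1)) (Function('N')(u, w) = Pow(Mul(2, w), -1) = Mul(Rational(1, 2), Pow(w, -1)))
Function('A')(I, Y) = Rational(1, 2) (Function('A')(I, Y) = Mul(Rational(1, 2), Pow(Pow(Add(-5, 6), -1), -1)) = Mul(Rational(1, 2), Pow(Pow(1, -1), -1)) = Mul(Rational(1, 2), Pow(1, -1)) = Mul(Rational(1, 2), 1) = Rational(1, 2))
Function('g')(D) = Add(9, Mul(Rational(-1, 2), Pow(D, 2))) (Function('g')(D) = Add(9, Mul(-1, Mul(Rational(1, 2), Pow(D, 2)))) = Add(9, Mul(Rational(-1, 2), Pow(D, 2))))
Mul(-27153, Pow(Function('g')(-94), -1)) = Mul(-27153, Pow(Add(9, Mul(Rational(-1, 2), Pow(-94, 2))), -1)) = Mul(-27153, Pow(Add(9, Mul(Rational(-1, 2), 8836)), -1)) = Mul(-27153, Pow(Add(9, -4418), -1)) = Mul(-27153, Pow(-4409, -1)) = Mul(-27153, Rational(-1, 4409)) = Rational(27153, 4409)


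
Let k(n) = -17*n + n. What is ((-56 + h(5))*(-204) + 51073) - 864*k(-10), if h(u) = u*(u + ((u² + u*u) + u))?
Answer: -136943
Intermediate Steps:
k(n) = -16*n
h(u) = u*(2*u + 2*u²) (h(u) = u*(u + ((u² + u²) + u)) = u*(u + (2*u² + u)) = u*(u + (u + 2*u²)) = u*(2*u + 2*u²))
((-56 + h(5))*(-204) + 51073) - 864*k(-10) = ((-56 + 2*5²*(1 + 5))*(-204) + 51073) - (-13824)*(-10) = ((-56 + 2*25*6)*(-204) + 51073) - 864*160 = ((-56 + 300)*(-204) + 51073) - 138240 = (244*(-204) + 51073) - 138240 = (-49776 + 51073) - 138240 = 1297 - 138240 = -136943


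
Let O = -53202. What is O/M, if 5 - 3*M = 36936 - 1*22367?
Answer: 79803/7282 ≈ 10.959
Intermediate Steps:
M = -14564/3 (M = 5/3 - (36936 - 1*22367)/3 = 5/3 - (36936 - 22367)/3 = 5/3 - ⅓*14569 = 5/3 - 14569/3 = -14564/3 ≈ -4854.7)
O/M = -53202/(-14564/3) = -53202*(-3/14564) = 79803/7282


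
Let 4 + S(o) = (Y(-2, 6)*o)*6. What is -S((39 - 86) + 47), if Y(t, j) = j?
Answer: 4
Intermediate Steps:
S(o) = -4 + 36*o (S(o) = -4 + (6*o)*6 = -4 + 36*o)
-S((39 - 86) + 47) = -(-4 + 36*((39 - 86) + 47)) = -(-4 + 36*(-47 + 47)) = -(-4 + 36*0) = -(-4 + 0) = -1*(-4) = 4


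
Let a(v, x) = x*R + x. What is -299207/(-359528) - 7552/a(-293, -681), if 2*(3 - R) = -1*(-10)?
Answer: -2511395489/244838568 ≈ -10.257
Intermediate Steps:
R = -2 (R = 3 - (-1)*(-10)/2 = 3 - ½*10 = 3 - 5 = -2)
a(v, x) = -x (a(v, x) = x*(-2) + x = -2*x + x = -x)
-299207/(-359528) - 7552/a(-293, -681) = -299207/(-359528) - 7552/((-1*(-681))) = -299207*(-1/359528) - 7552/681 = 299207/359528 - 7552*1/681 = 299207/359528 - 7552/681 = -2511395489/244838568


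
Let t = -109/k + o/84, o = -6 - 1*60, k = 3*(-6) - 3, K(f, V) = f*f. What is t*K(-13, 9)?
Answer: 31265/42 ≈ 744.40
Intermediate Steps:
K(f, V) = f²
k = -21 (k = -18 - 3 = -21)
o = -66 (o = -6 - 60 = -66)
t = 185/42 (t = -109/(-21) - 66/84 = -109*(-1/21) - 66*1/84 = 109/21 - 11/14 = 185/42 ≈ 4.4048)
t*K(-13, 9) = (185/42)*(-13)² = (185/42)*169 = 31265/42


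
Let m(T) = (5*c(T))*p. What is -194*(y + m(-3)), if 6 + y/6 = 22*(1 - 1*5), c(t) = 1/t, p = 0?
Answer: 109416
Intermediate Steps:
m(T) = 0 (m(T) = (5/T)*0 = 0)
y = -564 (y = -36 + 6*(22*(1 - 1*5)) = -36 + 6*(22*(1 - 5)) = -36 + 6*(22*(-4)) = -36 + 6*(-88) = -36 - 528 = -564)
-194*(y + m(-3)) = -194*(-564 + 0) = -194*(-564) = 109416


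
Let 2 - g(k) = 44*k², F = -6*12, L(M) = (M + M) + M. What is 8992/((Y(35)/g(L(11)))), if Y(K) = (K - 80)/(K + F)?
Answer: -15941179456/45 ≈ -3.5425e+8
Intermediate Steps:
L(M) = 3*M (L(M) = 2*M + M = 3*M)
F = -72
g(k) = 2 - 44*k²
Y(K) = (-80 + K)/(-72 + K) (Y(K) = (K - 80)/(K - 72) = (-80 + K)/(-72 + K))
8992/((Y(35)/g(L(11)))) = 8992/((((-80 + 35)/(-72 + 35))/(2 - 44*(3*11)²))) = 8992/(((-45/(-37))/(2 - 44*33²))) = 8992/(((-1/37*(-45))/(2 - 44*1089))) = 8992/((45/(37*(2 - 47916)))) = 8992/(((45/37)/(-47914))) = 8992/(((45/37)*(-1/47914))) = 8992/(-45/1772818) = 8992*(-1772818/45) = -15941179456/45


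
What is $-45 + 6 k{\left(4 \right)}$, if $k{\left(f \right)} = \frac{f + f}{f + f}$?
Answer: $-39$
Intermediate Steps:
$k{\left(f \right)} = 1$ ($k{\left(f \right)} = \frac{2 f}{2 f} = 2 f \frac{1}{2 f} = 1$)
$-45 + 6 k{\left(4 \right)} = -45 + 6 \cdot 1 = -45 + 6 = -39$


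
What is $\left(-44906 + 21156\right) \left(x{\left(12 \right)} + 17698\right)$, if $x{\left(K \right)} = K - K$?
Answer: $-420327500$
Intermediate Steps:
$x{\left(K \right)} = 0$
$\left(-44906 + 21156\right) \left(x{\left(12 \right)} + 17698\right) = \left(-44906 + 21156\right) \left(0 + 17698\right) = \left(-23750\right) 17698 = -420327500$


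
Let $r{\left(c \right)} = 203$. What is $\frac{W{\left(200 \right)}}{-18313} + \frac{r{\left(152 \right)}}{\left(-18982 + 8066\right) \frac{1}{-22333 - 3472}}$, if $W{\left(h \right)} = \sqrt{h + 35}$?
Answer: $\frac{5238415}{10916} - \frac{\sqrt{235}}{18313} \approx 479.88$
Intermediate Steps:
$W{\left(h \right)} = \sqrt{35 + h}$
$\frac{W{\left(200 \right)}}{-18313} + \frac{r{\left(152 \right)}}{\left(-18982 + 8066\right) \frac{1}{-22333 - 3472}} = \frac{\sqrt{35 + 200}}{-18313} + \frac{203}{\left(-18982 + 8066\right) \frac{1}{-22333 - 3472}} = \sqrt{235} \left(- \frac{1}{18313}\right) + \frac{203}{\left(-10916\right) \frac{1}{-25805}} = - \frac{\sqrt{235}}{18313} + \frac{203}{\left(-10916\right) \left(- \frac{1}{25805}\right)} = - \frac{\sqrt{235}}{18313} + \frac{203}{\frac{10916}{25805}} = - \frac{\sqrt{235}}{18313} + 203 \cdot \frac{25805}{10916} = - \frac{\sqrt{235}}{18313} + \frac{5238415}{10916} = \frac{5238415}{10916} - \frac{\sqrt{235}}{18313}$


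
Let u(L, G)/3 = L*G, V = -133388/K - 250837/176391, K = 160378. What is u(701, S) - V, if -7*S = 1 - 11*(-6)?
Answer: -1992767656460170/99012325293 ≈ -20126.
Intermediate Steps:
S = -67/7 (S = -(1 - 11*(-6))/7 = -(1 + 66)/7 = -1/7*67 = -67/7 ≈ -9.5714)
V = -31878589547/14144617899 (V = -133388/160378 - 250837/176391 = -133388*1/160378 - 250837*1/176391 = -66694/80189 - 250837/176391 = -31878589547/14144617899 ≈ -2.2538)
u(L, G) = 3*G*L (u(L, G) = 3*(L*G) = 3*(G*L) = 3*G*L)
u(701, S) - V = 3*(-67/7)*701 - 1*(-31878589547/14144617899) = -140901/7 + 31878589547/14144617899 = -1992767656460170/99012325293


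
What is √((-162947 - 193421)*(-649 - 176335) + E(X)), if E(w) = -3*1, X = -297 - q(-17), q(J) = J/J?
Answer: √63071434109 ≈ 2.5114e+5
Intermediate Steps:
q(J) = 1
X = -298 (X = -297 - 1*1 = -297 - 1 = -298)
E(w) = -3
√((-162947 - 193421)*(-649 - 176335) + E(X)) = √((-162947 - 193421)*(-649 - 176335) - 3) = √(-356368*(-176984) - 3) = √(63071434112 - 3) = √63071434109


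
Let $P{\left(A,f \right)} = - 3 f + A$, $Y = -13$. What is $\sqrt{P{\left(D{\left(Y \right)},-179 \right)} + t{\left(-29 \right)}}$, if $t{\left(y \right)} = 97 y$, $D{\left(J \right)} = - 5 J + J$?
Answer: $4 i \sqrt{139} \approx 47.159 i$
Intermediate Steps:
$D{\left(J \right)} = - 4 J$
$P{\left(A,f \right)} = A - 3 f$
$\sqrt{P{\left(D{\left(Y \right)},-179 \right)} + t{\left(-29 \right)}} = \sqrt{\left(\left(-4\right) \left(-13\right) - -537\right) + 97 \left(-29\right)} = \sqrt{\left(52 + 537\right) - 2813} = \sqrt{589 - 2813} = \sqrt{-2224} = 4 i \sqrt{139}$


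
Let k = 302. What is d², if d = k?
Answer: 91204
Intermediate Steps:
d = 302
d² = 302² = 91204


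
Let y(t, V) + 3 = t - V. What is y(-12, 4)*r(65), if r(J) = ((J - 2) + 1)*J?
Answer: -79040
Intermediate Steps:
y(t, V) = -3 + t - V (y(t, V) = -3 + (t - V) = -3 + t - V)
r(J) = J*(-1 + J) (r(J) = ((-2 + J) + 1)*J = (-1 + J)*J = J*(-1 + J))
y(-12, 4)*r(65) = (-3 - 12 - 1*4)*(65*(-1 + 65)) = (-3 - 12 - 4)*(65*64) = -19*4160 = -79040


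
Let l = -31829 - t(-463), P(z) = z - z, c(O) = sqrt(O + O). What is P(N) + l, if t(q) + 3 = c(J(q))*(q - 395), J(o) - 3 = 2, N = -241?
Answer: -31826 + 858*sqrt(10) ≈ -29113.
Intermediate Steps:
J(o) = 5 (J(o) = 3 + 2 = 5)
c(O) = sqrt(2)*sqrt(O) (c(O) = sqrt(2*O) = sqrt(2)*sqrt(O))
t(q) = -3 + sqrt(10)*(-395 + q) (t(q) = -3 + (sqrt(2)*sqrt(5))*(q - 395) = -3 + sqrt(10)*(-395 + q))
P(z) = 0
l = -31826 + 858*sqrt(10) (l = -31829 - (-3 - 395*sqrt(10) - 463*sqrt(10)) = -31829 - (-3 - 858*sqrt(10)) = -31829 + (3 + 858*sqrt(10)) = -31826 + 858*sqrt(10) ≈ -29113.)
P(N) + l = 0 + (-31826 + 858*sqrt(10)) = -31826 + 858*sqrt(10)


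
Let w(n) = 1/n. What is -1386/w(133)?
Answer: -184338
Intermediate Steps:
-1386/w(133) = -1386/(1/133) = -1386/1/133 = -1386*133 = -184338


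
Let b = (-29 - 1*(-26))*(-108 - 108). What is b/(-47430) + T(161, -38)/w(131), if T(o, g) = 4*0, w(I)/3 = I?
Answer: -36/2635 ≈ -0.013662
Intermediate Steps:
w(I) = 3*I
b = 648 (b = (-29 + 26)*(-216) = -3*(-216) = 648)
T(o, g) = 0
b/(-47430) + T(161, -38)/w(131) = 648/(-47430) + 0/((3*131)) = 648*(-1/47430) + 0/393 = -36/2635 + 0*(1/393) = -36/2635 + 0 = -36/2635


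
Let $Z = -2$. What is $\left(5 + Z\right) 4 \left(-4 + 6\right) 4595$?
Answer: $110280$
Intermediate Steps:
$\left(5 + Z\right) 4 \left(-4 + 6\right) 4595 = \left(5 - 2\right) 4 \left(-4 + 6\right) 4595 = 3 \cdot 4 \cdot 2 \cdot 4595 = 3 \cdot 8 \cdot 4595 = 24 \cdot 4595 = 110280$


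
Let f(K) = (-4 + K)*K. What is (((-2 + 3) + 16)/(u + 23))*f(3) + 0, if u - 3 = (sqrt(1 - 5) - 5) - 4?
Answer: -867/293 + 102*I/293 ≈ -2.959 + 0.34812*I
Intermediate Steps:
f(K) = K*(-4 + K)
u = -6 + 2*I (u = 3 + ((sqrt(1 - 5) - 5) - 4) = 3 + ((sqrt(-4) - 5) - 4) = 3 + ((2*I - 5) - 4) = 3 + ((-5 + 2*I) - 4) = 3 + (-9 + 2*I) = -6 + 2*I ≈ -6.0 + 2.0*I)
(((-2 + 3) + 16)/(u + 23))*f(3) + 0 = (((-2 + 3) + 16)/((-6 + 2*I) + 23))*(3*(-4 + 3)) + 0 = ((1 + 16)/(17 + 2*I))*(3*(-1)) + 0 = (17*((17 - 2*I)/293))*(-3) + 0 = (17*(17 - 2*I)/293)*(-3) + 0 = -51*(17 - 2*I)/293 + 0 = -51*(17 - 2*I)/293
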